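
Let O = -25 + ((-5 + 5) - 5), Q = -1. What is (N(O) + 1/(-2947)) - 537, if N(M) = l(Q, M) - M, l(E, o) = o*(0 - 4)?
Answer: -1140490/2947 ≈ -387.00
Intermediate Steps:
l(E, o) = -4*o (l(E, o) = o*(-4) = -4*o)
O = -30 (O = -25 + (0 - 5) = -25 - 5 = -30)
N(M) = -5*M (N(M) = -4*M - M = -5*M)
(N(O) + 1/(-2947)) - 537 = (-5*(-30) + 1/(-2947)) - 537 = (150 - 1/2947) - 537 = 442049/2947 - 537 = -1140490/2947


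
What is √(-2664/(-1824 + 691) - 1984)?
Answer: 2*I*√635955166/1133 ≈ 44.516*I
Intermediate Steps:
√(-2664/(-1824 + 691) - 1984) = √(-2664/(-1133) - 1984) = √(-2664*(-1/1133) - 1984) = √(2664/1133 - 1984) = √(-2245208/1133) = 2*I*√635955166/1133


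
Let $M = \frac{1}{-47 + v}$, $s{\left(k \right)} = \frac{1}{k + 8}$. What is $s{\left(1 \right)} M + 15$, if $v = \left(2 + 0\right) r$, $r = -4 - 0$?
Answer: $\frac{7424}{495} \approx 14.998$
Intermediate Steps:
$r = -4$ ($r = -4 + 0 = -4$)
$v = -8$ ($v = \left(2 + 0\right) \left(-4\right) = 2 \left(-4\right) = -8$)
$s{\left(k \right)} = \frac{1}{8 + k}$
$M = - \frac{1}{55}$ ($M = \frac{1}{-47 - 8} = \frac{1}{-55} = - \frac{1}{55} \approx -0.018182$)
$s{\left(1 \right)} M + 15 = \frac{1}{8 + 1} \left(- \frac{1}{55}\right) + 15 = \frac{1}{9} \left(- \frac{1}{55}\right) + 15 = - \frac{1}{495} + 15 = \frac{7424}{495}$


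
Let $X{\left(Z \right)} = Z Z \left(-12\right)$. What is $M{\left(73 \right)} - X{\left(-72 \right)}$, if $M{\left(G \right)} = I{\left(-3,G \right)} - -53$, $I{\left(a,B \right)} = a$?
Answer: $62258$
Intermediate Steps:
$M{\left(G \right)} = 50$ ($M{\left(G \right)} = -3 - -53 = -3 + 53 = 50$)
$X{\left(Z \right)} = - 12 Z^{2}$ ($X{\left(Z \right)} = Z^{2} \left(-12\right) = - 12 Z^{2}$)
$M{\left(73 \right)} - X{\left(-72 \right)} = 50 - - 12 \left(-72\right)^{2} = 50 - \left(-12\right) 5184 = 50 - -62208 = 50 + 62208 = 62258$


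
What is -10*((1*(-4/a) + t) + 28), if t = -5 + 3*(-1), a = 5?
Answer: -192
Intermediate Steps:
t = -8 (t = -5 - 3 = -8)
-10*((1*(-4/a) + t) + 28) = -10*((1*(-4/5) - 8) + 28) = -10*((-4/5 - 8) + 28) = -10*(-44/5 + 28) = -10*96/5 = -192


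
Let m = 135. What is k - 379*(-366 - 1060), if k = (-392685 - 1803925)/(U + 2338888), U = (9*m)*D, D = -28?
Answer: 622836466731/1152434 ≈ 5.4045e+5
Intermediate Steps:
U = -34020 (U = (9*135)*(-28) = 1215*(-28) = -34020)
k = -1098305/1152434 (k = (-392685 - 1803925)/(-34020 + 2338888) = -2196610/2304868 = -2196610*1/2304868 = -1098305/1152434 ≈ -0.95303)
k - 379*(-366 - 1060) = -1098305/1152434 - 379*(-366 - 1060) = -1098305/1152434 - 379*(-1426) = -1098305/1152434 - 1*(-540454) = -1098305/1152434 + 540454 = 622836466731/1152434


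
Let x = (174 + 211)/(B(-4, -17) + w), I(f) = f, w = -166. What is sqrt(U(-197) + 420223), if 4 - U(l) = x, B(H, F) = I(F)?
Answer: sqrt(14073052458)/183 ≈ 648.25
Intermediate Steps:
B(H, F) = F
x = -385/183 (x = (174 + 211)/(-17 - 166) = 385/(-183) = 385*(-1/183) = -385/183 ≈ -2.1038)
U(l) = 1117/183 (U(l) = 4 - 1*(-385/183) = 4 + 385/183 = 1117/183)
sqrt(U(-197) + 420223) = sqrt(1117/183 + 420223) = sqrt(76901926/183) = sqrt(14073052458)/183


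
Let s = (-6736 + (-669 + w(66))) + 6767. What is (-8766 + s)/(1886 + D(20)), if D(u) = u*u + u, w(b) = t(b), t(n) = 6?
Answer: -4699/1153 ≈ -4.0755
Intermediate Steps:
w(b) = 6
D(u) = u + u² (D(u) = u² + u = u + u²)
s = -632 (s = (-6736 + (-669 + 6)) + 6767 = (-6736 - 663) + 6767 = -7399 + 6767 = -632)
(-8766 + s)/(1886 + D(20)) = (-8766 - 632)/(1886 + 20*(1 + 20)) = -9398/(1886 + 20*21) = -9398/(1886 + 420) = -9398/2306 = -9398*1/2306 = -4699/1153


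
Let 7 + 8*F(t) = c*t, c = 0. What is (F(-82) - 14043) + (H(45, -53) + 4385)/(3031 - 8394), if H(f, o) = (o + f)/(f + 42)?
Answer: -52423893827/3732648 ≈ -14045.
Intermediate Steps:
F(t) = -7/8 (F(t) = -7/8 + (0*t)/8 = -7/8 + (1/8)*0 = -7/8 + 0 = -7/8)
H(f, o) = (f + o)/(42 + f)
(F(-82) - 14043) + (H(45, -53) + 4385)/(3031 - 8394) = (-7/8 - 14043) + ((45 - 53)/(42 + 45) + 4385)/(3031 - 8394) = -112351/8 + (-8/87 + 4385)/(-5363) = -112351/8 + ((1/87)*(-8) + 4385)*(-1/5363) = -112351/8 + (-8/87 + 4385)*(-1/5363) = -112351/8 + (381487/87)*(-1/5363) = -112351/8 - 381487/466581 = -52423893827/3732648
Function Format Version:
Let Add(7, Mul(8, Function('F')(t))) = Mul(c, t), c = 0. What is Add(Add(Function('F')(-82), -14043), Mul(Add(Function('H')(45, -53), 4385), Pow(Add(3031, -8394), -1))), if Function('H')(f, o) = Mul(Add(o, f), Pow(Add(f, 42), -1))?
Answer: Rational(-52423893827, 3732648) ≈ -14045.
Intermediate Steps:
Function('F')(t) = Rational(-7, 8) (Function('F')(t) = Add(Rational(-7, 8), Mul(Rational(1, 8), Mul(0, t))) = Add(Rational(-7, 8), Mul(Rational(1, 8), 0)) = Add(Rational(-7, 8), 0) = Rational(-7, 8))
Function('H')(f, o) = Mul(Pow(Add(42, f), -1), Add(f, o)) (Function('H')(f, o) = Mul(Add(f, o), Pow(Add(42, f), -1)) = Mul(Pow(Add(42, f), -1), Add(f, o)))
Add(Add(Function('F')(-82), -14043), Mul(Add(Function('H')(45, -53), 4385), Pow(Add(3031, -8394), -1))) = Add(Add(Rational(-7, 8), -14043), Mul(Add(Mul(Pow(Add(42, 45), -1), Add(45, -53)), 4385), Pow(Add(3031, -8394), -1))) = Add(Rational(-112351, 8), Mul(Add(Mul(Pow(87, -1), -8), 4385), Pow(-5363, -1))) = Add(Rational(-112351, 8), Mul(Add(Mul(Rational(1, 87), -8), 4385), Rational(-1, 5363))) = Add(Rational(-112351, 8), Mul(Add(Rational(-8, 87), 4385), Rational(-1, 5363))) = Add(Rational(-112351, 8), Mul(Rational(381487, 87), Rational(-1, 5363))) = Add(Rational(-112351, 8), Rational(-381487, 466581)) = Rational(-52423893827, 3732648)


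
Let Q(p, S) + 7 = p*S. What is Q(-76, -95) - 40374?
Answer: -33161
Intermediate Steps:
Q(p, S) = -7 + S*p (Q(p, S) = -7 + p*S = -7 + S*p)
Q(-76, -95) - 40374 = (-7 - 95*(-76)) - 40374 = (-7 + 7220) - 40374 = 7213 - 40374 = -33161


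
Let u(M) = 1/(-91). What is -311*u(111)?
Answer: 311/91 ≈ 3.4176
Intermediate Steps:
u(M) = -1/91
-311*u(111) = -311*(-1/91) = 311/91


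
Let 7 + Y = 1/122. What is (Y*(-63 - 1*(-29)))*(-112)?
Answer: -1624112/61 ≈ -26625.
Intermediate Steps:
Y = -853/122 (Y = -7 + 1/122 = -853/122 ≈ -6.9918)
(Y*(-63 - 1*(-29)))*(-112) = -853*(-63 - 1*(-29))/122*(-112) = -853*(-63 + 29)/122*(-112) = -853/122*(-34)*(-112) = (14501/61)*(-112) = -1624112/61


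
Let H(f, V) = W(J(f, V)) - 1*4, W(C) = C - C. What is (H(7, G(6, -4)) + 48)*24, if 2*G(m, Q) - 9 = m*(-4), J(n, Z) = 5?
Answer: 1056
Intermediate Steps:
G(m, Q) = 9/2 - 2*m (G(m, Q) = 9/2 + (m*(-4))/2 = 9/2 + (-4*m)/2 = 9/2 - 2*m)
W(C) = 0
H(f, V) = -4 (H(f, V) = 0 - 1*4 = 0 - 4 = -4)
(H(7, G(6, -4)) + 48)*24 = (-4 + 48)*24 = 44*24 = 1056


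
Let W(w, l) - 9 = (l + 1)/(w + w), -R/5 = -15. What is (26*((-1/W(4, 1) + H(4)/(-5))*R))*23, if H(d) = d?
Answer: -1506960/37 ≈ -40729.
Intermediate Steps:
R = 75 (R = -5*(-15) = 75)
W(w, l) = 9 + (1 + l)/(2*w) (W(w, l) = 9 + (l + 1)/(w + w) = 9 + (1 + l)/((2*w)) = 9 + (1 + l)*(1/(2*w)) = 9 + (1 + l)/(2*w))
(26*((-1/W(4, 1) + H(4)/(-5))*R))*23 = (26*((-1/((½)*(1 + 1 + 18*4)/4) + 4/(-5))*75))*23 = (26*((-1/((½)*(¼)*(1 + 1 + 72)) + 4*(-⅕))*75))*23 = (26*((-1/((½)*(¼)*74) - ⅘)*75))*23 = (26*((-1/37/4 - ⅘)*75))*23 = (26*((-1*4/37 - ⅘)*75))*23 = (26*((-4/37 - ⅘)*75))*23 = (26*(-168/185*75))*23 = (26*(-2520/37))*23 = -65520/37*23 = -1506960/37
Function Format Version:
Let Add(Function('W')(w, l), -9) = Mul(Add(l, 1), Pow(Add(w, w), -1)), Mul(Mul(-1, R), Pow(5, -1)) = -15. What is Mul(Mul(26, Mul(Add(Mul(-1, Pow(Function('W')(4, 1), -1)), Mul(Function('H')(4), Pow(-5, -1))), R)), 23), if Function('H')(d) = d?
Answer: Rational(-1506960, 37) ≈ -40729.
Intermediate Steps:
R = 75 (R = Mul(-5, -15) = 75)
Function('W')(w, l) = Add(9, Mul(Rational(1, 2), Pow(w, -1), Add(1, l))) (Function('W')(w, l) = Add(9, Mul(Add(l, 1), Pow(Add(w, w), -1))) = Add(9, Mul(Add(1, l), Pow(Mul(2, w), -1))) = Add(9, Mul(Add(1, l), Mul(Rational(1, 2), Pow(w, -1)))) = Add(9, Mul(Rational(1, 2), Pow(w, -1), Add(1, l))))
Mul(Mul(26, Mul(Add(Mul(-1, Pow(Function('W')(4, 1), -1)), Mul(Function('H')(4), Pow(-5, -1))), R)), 23) = Mul(Mul(26, Mul(Add(Mul(-1, Pow(Mul(Rational(1, 2), Pow(4, -1), Add(1, 1, Mul(18, 4))), -1)), Mul(4, Pow(-5, -1))), 75)), 23) = Mul(Mul(26, Mul(Add(Mul(-1, Pow(Mul(Rational(1, 2), Rational(1, 4), Add(1, 1, 72)), -1)), Mul(4, Rational(-1, 5))), 75)), 23) = Mul(Mul(26, Mul(Add(Mul(-1, Pow(Mul(Rational(1, 2), Rational(1, 4), 74), -1)), Rational(-4, 5)), 75)), 23) = Mul(Mul(26, Mul(Add(Mul(-1, Pow(Rational(37, 4), -1)), Rational(-4, 5)), 75)), 23) = Mul(Mul(26, Mul(Add(Mul(-1, Rational(4, 37)), Rational(-4, 5)), 75)), 23) = Mul(Mul(26, Mul(Add(Rational(-4, 37), Rational(-4, 5)), 75)), 23) = Mul(Mul(26, Mul(Rational(-168, 185), 75)), 23) = Mul(Mul(26, Rational(-2520, 37)), 23) = Mul(Rational(-65520, 37), 23) = Rational(-1506960, 37)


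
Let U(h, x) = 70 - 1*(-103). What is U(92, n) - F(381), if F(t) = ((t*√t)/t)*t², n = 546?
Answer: 173 - 145161*√381 ≈ -2.8333e+6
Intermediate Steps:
U(h, x) = 173 (U(h, x) = 70 + 103 = 173)
F(t) = t^(5/2) (F(t) = (t^(3/2)/t)*t² = √t*t² = t^(5/2))
U(92, n) - F(381) = 173 - 381^(5/2) = 173 - 145161*√381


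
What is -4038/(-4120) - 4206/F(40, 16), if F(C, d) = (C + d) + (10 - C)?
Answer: -4305933/26780 ≈ -160.79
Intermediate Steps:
F(C, d) = 10 + d
-4038/(-4120) - 4206/F(40, 16) = -4038/(-4120) - 4206/(10 + 16) = -4038*(-1/4120) - 4206/26 = 2019/2060 - 4206*1/26 = 2019/2060 - 2103/13 = -4305933/26780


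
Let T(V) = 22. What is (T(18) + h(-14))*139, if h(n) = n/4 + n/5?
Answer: 21823/10 ≈ 2182.3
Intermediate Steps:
h(n) = 9*n/20 (h(n) = n*(¼) + n*(⅕) = n/4 + n/5 = 9*n/20)
(T(18) + h(-14))*139 = (22 + (9/20)*(-14))*139 = (22 - 63/10)*139 = (157/10)*139 = 21823/10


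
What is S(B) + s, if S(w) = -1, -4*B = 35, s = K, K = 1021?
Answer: 1020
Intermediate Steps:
s = 1021
B = -35/4 (B = -1/4*35 = -35/4 ≈ -8.7500)
S(B) + s = -1 + 1021 = 1020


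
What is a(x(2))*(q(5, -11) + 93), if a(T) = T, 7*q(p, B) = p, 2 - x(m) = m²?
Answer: -1312/7 ≈ -187.43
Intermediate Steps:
x(m) = 2 - m²
q(p, B) = p/7
a(x(2))*(q(5, -11) + 93) = (2 - 1*2²)*((⅐)*5 + 93) = (2 - 1*4)*(5/7 + 93) = (2 - 4)*(656/7) = -2*656/7 = -1312/7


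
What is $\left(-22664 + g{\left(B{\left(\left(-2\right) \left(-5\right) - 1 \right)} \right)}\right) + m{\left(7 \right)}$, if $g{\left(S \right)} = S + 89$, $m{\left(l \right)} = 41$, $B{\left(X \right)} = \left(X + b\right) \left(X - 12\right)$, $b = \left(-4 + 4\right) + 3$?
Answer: $-22570$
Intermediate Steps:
$b = 3$ ($b = 0 + 3 = 3$)
$B{\left(X \right)} = \left(-12 + X\right) \left(3 + X\right)$ ($B{\left(X \right)} = \left(X + 3\right) \left(X - 12\right) = \left(3 + X\right) \left(-12 + X\right) = \left(-12 + X\right) \left(3 + X\right)$)
$g{\left(S \right)} = 89 + S$
$\left(-22664 + g{\left(B{\left(\left(-2\right) \left(-5\right) - 1 \right)} \right)}\right) + m{\left(7 \right)} = \left(-22664 - \left(-53 - \left(\left(-2\right) \left(-5\right) - 1\right)^{2} + 9 \left(\left(-2\right) \left(-5\right) - 1\right)\right)\right) + 41 = \left(-22664 - \left(-53 - \left(10 - 1\right)^{2} + 9 \left(10 - 1\right)\right)\right) + 41 = \left(-22664 + \left(89 - \left(117 - 81\right)\right)\right) + 41 = \left(-22664 + \left(89 - 36\right)\right) + 41 = \left(-22664 + 53\right) + 41 = -22611 + 41 = -22570$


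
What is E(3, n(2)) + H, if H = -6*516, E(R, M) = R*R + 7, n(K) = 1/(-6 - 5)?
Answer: -3080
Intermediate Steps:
n(K) = -1/11 (n(K) = 1/(-11) = -1/11)
E(R, M) = 7 + R**2 (E(R, M) = R**2 + 7 = 7 + R**2)
H = -3096
E(3, n(2)) + H = (7 + 3**2) - 3096 = (7 + 9) - 3096 = 16 - 3096 = -3080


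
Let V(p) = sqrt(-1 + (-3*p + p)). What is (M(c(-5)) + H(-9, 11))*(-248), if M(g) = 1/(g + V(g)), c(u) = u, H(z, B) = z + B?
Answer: -372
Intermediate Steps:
H(z, B) = B + z
V(p) = sqrt(-1 - 2*p)
M(g) = 1/(g + sqrt(-1 - 2*g))
(M(c(-5)) + H(-9, 11))*(-248) = (1/(-5 + sqrt(-1 - 2*(-5))) + (11 - 9))*(-248) = (1/(-5 + sqrt(-1 + 10)) + 2)*(-248) = (1/(-5 + sqrt(9)) + 2)*(-248) = (1/(-5 + 3) + 2)*(-248) = (1/(-2) + 2)*(-248) = (-1/2 + 2)*(-248) = (3/2)*(-248) = -372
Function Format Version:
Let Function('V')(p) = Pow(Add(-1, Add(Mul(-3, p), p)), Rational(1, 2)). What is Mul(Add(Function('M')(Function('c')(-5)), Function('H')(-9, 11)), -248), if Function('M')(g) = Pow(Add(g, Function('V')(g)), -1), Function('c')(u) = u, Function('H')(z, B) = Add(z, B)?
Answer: -372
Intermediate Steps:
Function('H')(z, B) = Add(B, z)
Function('V')(p) = Pow(Add(-1, Mul(-2, p)), Rational(1, 2))
Function('M')(g) = Pow(Add(g, Pow(Add(-1, Mul(-2, g)), Rational(1, 2))), -1)
Mul(Add(Function('M')(Function('c')(-5)), Function('H')(-9, 11)), -248) = Mul(Add(Pow(Add(-5, Pow(Add(-1, Mul(-2, -5)), Rational(1, 2))), -1), Add(11, -9)), -248) = Mul(Add(Pow(Add(-5, Pow(Add(-1, 10), Rational(1, 2))), -1), 2), -248) = Mul(Add(Pow(Add(-5, Pow(9, Rational(1, 2))), -1), 2), -248) = Mul(Add(Pow(Add(-5, 3), -1), 2), -248) = Mul(Add(Pow(-2, -1), 2), -248) = Mul(Add(Rational(-1, 2), 2), -248) = Mul(Rational(3, 2), -248) = -372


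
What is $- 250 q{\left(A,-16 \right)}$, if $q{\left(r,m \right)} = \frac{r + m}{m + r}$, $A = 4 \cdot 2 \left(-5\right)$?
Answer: $-250$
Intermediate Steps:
$A = -40$ ($A = 8 \left(-5\right) = -40$)
$q{\left(r,m \right)} = 1$ ($q{\left(r,m \right)} = \frac{m + r}{m + r} = 1$)
$- 250 q{\left(A,-16 \right)} = \left(-250\right) 1 = -250$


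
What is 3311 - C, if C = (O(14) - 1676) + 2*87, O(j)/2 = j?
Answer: 4785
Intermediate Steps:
O(j) = 2*j
C = -1474 (C = (2*14 - 1676) + 2*87 = (28 - 1676) + 174 = -1648 + 174 = -1474)
3311 - C = 3311 - 1*(-1474) = 3311 + 1474 = 4785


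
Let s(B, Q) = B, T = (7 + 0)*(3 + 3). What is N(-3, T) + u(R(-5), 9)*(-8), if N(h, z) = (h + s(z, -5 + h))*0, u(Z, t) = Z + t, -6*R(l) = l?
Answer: -236/3 ≈ -78.667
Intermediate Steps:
R(l) = -l/6
T = 42 (T = 7*6 = 42)
N(h, z) = 0 (N(h, z) = (h + z)*0 = 0)
N(-3, T) + u(R(-5), 9)*(-8) = 0 + (-1/6*(-5) + 9)*(-8) = 0 + (5/6 + 9)*(-8) = 0 + (59/6)*(-8) = 0 - 236/3 = -236/3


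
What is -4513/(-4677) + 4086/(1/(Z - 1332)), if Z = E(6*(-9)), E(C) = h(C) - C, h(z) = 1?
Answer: -24403748981/4677 ≈ -5.2178e+6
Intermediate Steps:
E(C) = 1 - C
Z = 55 (Z = 1 - 6*(-9) = 1 - 1*(-54) = 1 + 54 = 55)
-4513/(-4677) + 4086/(1/(Z - 1332)) = -4513/(-4677) + 4086/(1/(55 - 1332)) = -4513*(-1/4677) + 4086/(1/(-1277)) = 4513/4677 + 4086/(-1/1277) = 4513/4677 + 4086*(-1277) = 4513/4677 - 5217822 = -24403748981/4677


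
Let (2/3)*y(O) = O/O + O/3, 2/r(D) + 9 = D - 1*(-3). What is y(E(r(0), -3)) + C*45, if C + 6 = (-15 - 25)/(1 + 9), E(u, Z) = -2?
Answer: -899/2 ≈ -449.50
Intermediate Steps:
r(D) = 2/(-6 + D) (r(D) = 2/(-9 + (D - 1*(-3))) = 2/(-9 + (D + 3)) = 2/(-9 + (3 + D)) = 2/(-6 + D))
C = -10 (C = -6 + (-15 - 25)/(1 + 9) = -6 - 40/10 = -6 - 40*⅒ = -6 - 4 = -10)
y(O) = 3/2 + O/2 (y(O) = 3*(O/O + O/3)/2 = 3*(1 + O*(⅓))/2 = 3*(1 + O/3)/2 = 3/2 + O/2)
y(E(r(0), -3)) + C*45 = (3/2 + (½)*(-2)) - 10*45 = (3/2 - 1) - 450 = ½ - 450 = -899/2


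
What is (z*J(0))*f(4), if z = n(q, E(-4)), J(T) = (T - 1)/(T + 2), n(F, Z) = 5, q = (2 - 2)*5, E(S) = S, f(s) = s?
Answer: -10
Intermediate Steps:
q = 0 (q = 0*5 = 0)
J(T) = (-1 + T)/(2 + T)
z = 5
(z*J(0))*f(4) = (5*((-1 + 0)/(2 + 0)))*4 = (5*(-1/2))*4 = (5*((½)*(-1)))*4 = (5*(-½))*4 = -5/2*4 = -10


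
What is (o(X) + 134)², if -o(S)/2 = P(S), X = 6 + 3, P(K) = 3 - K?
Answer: 21316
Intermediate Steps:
X = 9
o(S) = -6 + 2*S (o(S) = -2*(3 - S) = -6 + 2*S)
(o(X) + 134)² = ((-6 + 2*9) + 134)² = ((-6 + 18) + 134)² = (12 + 134)² = 146² = 21316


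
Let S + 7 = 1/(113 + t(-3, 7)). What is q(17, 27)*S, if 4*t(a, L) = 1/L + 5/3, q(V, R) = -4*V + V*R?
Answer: -13025383/4765 ≈ -2733.6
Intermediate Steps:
q(V, R) = -4*V + R*V
t(a, L) = 5/12 + 1/(4*L) (t(a, L) = (1/L + 5/3)/4 = (5/3 + 1/L)/4 = 5/12 + 1/(4*L))
S = -33313/4765 (S = -7 + 1/(113 + (1/12)*(3 + 5*7)/7) = -7 + 1/(113 + (1/12)*(⅐)*(3 + 35)) = -7 + 1/(113 + (1/12)*(⅐)*38) = -7 + 1/(113 + 19/42) = -7 + 1/(4765/42) = -7 + 42/4765 = -33313/4765 ≈ -6.9912)
q(17, 27)*S = (17*(-4 + 27))*(-33313/4765) = (17*23)*(-33313/4765) = 391*(-33313/4765) = -13025383/4765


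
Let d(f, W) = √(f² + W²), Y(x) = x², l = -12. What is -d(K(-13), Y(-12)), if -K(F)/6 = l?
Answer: -72*√5 ≈ -161.00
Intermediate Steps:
K(F) = 72 (K(F) = -6*(-12) = 72)
d(f, W) = √(W² + f²)
-d(K(-13), Y(-12)) = -√(((-12)²)² + 72²) = -√(144² + 5184) = -√(20736 + 5184) = -√25920 = -72*√5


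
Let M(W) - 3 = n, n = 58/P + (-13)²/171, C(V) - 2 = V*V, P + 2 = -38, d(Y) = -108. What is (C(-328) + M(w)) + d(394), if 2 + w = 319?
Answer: 367583441/3420 ≈ 1.0748e+5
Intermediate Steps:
w = 317 (w = -2 + 319 = 317)
P = -40 (P = -2 - 38 = -40)
C(V) = 2 + V² (C(V) = 2 + V*V = 2 + V²)
n = -1579/3420 (n = 58/(-40) + (-13)²/171 = 58*(-1/40) + 169*(1/171) = -29/20 + 169/171 = -1579/3420 ≈ -0.46170)
M(W) = 8681/3420 (M(W) = 3 - 1579/3420 = 8681/3420)
(C(-328) + M(w)) + d(394) = ((2 + (-328)²) + 8681/3420) - 108 = ((2 + 107584) + 8681/3420) - 108 = (107586 + 8681/3420) - 108 = 367952801/3420 - 108 = 367583441/3420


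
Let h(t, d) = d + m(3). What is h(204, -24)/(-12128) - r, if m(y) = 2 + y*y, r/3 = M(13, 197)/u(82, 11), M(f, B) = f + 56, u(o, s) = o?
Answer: -1254715/497248 ≈ -2.5233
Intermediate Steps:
M(f, B) = 56 + f
r = 207/82 (r = 3*((56 + 13)/82) = 3*(69*(1/82)) = 3*(69/82) = 207/82 ≈ 2.5244)
m(y) = 2 + y²
h(t, d) = 11 + d (h(t, d) = d + (2 + 3²) = d + (2 + 9) = d + 11 = 11 + d)
h(204, -24)/(-12128) - r = (11 - 24)/(-12128) - 1*207/82 = -13*(-1/12128) - 207/82 = 13/12128 - 207/82 = -1254715/497248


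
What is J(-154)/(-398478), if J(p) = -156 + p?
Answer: 155/199239 ≈ 0.00077796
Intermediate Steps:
J(-154)/(-398478) = (-156 - 154)/(-398478) = -310*(-1/398478) = 155/199239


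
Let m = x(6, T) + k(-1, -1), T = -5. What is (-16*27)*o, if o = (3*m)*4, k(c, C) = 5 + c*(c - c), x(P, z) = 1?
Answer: -31104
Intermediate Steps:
k(c, C) = 5 (k(c, C) = 5 + c*0 = 5 + 0 = 5)
m = 6 (m = 1 + 5 = 6)
o = 72 (o = (3*6)*4 = 18*4 = 72)
(-16*27)*o = -16*27*72 = -432*72 = -31104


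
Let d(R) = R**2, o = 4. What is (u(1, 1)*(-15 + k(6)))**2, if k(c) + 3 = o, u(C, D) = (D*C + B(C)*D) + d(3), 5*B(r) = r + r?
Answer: 529984/25 ≈ 21199.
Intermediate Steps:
B(r) = 2*r/5 (B(r) = (r + r)/5 = (2*r)/5 = 2*r/5)
u(C, D) = 9 + 7*C*D/5 (u(C, D) = (D*C + (2*C/5)*D) + 3**2 = (C*D + 2*C*D/5) + 9 = 7*C*D/5 + 9 = 9 + 7*C*D/5)
k(c) = 1 (k(c) = -3 + 4 = 1)
(u(1, 1)*(-15 + k(6)))**2 = ((9 + (7/5)*1*1)*(-15 + 1))**2 = ((9 + 7/5)*(-14))**2 = ((52/5)*(-14))**2 = (-728/5)**2 = 529984/25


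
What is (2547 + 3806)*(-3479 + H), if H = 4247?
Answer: 4879104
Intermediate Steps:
(2547 + 3806)*(-3479 + H) = (2547 + 3806)*(-3479 + 4247) = 6353*768 = 4879104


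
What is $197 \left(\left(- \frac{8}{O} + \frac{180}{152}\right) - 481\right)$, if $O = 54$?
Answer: $- \frac{97011271}{1026} \approx -94553.0$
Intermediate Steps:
$197 \left(\left(- \frac{8}{O} + \frac{180}{152}\right) - 481\right) = 197 \left(\left(- \frac{8}{54} + \frac{180}{152}\right) - 481\right) = 197 \left(\left(\left(-8\right) \frac{1}{54} + 180 \cdot \frac{1}{152}\right) - 481\right) = 197 \left(\left(- \frac{4}{27} + \frac{45}{38}\right) - 481\right) = 197 \left(\frac{1063}{1026} - 481\right) = 197 \left(- \frac{492443}{1026}\right) = - \frac{97011271}{1026}$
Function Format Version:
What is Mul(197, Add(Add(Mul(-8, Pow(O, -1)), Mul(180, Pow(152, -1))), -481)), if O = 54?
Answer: Rational(-97011271, 1026) ≈ -94553.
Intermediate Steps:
Mul(197, Add(Add(Mul(-8, Pow(O, -1)), Mul(180, Pow(152, -1))), -481)) = Mul(197, Add(Add(Mul(-8, Pow(54, -1)), Mul(180, Pow(152, -1))), -481)) = Mul(197, Add(Add(Mul(-8, Rational(1, 54)), Mul(180, Rational(1, 152))), -481)) = Mul(197, Add(Add(Rational(-4, 27), Rational(45, 38)), -481)) = Mul(197, Add(Rational(1063, 1026), -481)) = Mul(197, Rational(-492443, 1026)) = Rational(-97011271, 1026)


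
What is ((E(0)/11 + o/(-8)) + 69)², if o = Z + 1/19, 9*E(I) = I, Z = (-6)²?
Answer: 96098809/23104 ≈ 4159.4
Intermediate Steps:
Z = 36
E(I) = I/9
o = 685/19 (o = 36 + 1/19 = 685/19 ≈ 36.053)
((E(0)/11 + o/(-8)) + 69)² = ((((⅑)*0)/11 + (685/19)/(-8)) + 69)² = ((0*(1/11) + (685/19)*(-⅛)) + 69)² = ((0 - 685/152) + 69)² = (-685/152 + 69)² = (9803/152)² = 96098809/23104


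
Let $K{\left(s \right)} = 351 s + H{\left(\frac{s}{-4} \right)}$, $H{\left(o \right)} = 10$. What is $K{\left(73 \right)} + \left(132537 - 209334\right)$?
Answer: $-51164$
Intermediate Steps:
$K{\left(s \right)} = 10 + 351 s$ ($K{\left(s \right)} = 351 s + 10 = 10 + 351 s$)
$K{\left(73 \right)} + \left(132537 - 209334\right) = \left(10 + 351 \cdot 73\right) + \left(132537 - 209334\right) = \left(10 + 25623\right) - 76797 = 25633 - 76797 = -51164$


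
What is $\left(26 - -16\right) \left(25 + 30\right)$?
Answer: $2310$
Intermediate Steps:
$\left(26 - -16\right) \left(25 + 30\right) = \left(26 + 16\right) 55 = 42 \cdot 55 = 2310$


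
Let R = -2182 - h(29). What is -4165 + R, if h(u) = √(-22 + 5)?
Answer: -6347 - I*√17 ≈ -6347.0 - 4.1231*I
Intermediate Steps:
h(u) = I*√17 (h(u) = √(-17) = I*√17)
R = -2182 - I*√17 ≈ -2182.0 - 4.1231*I
-4165 + R = -4165 + (-2182 - I*√17) = -6347 - I*√17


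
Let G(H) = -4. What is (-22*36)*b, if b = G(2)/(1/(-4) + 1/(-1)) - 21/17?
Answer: -132264/85 ≈ -1556.0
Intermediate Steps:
b = 167/85 (b = -4/(1/(-4) + 1/(-1)) - 21/17 = -4/(1*(-¼) + 1*(-1)) - 21*1/17 = -4/(-¼ - 1) - 21/17 = -4/(-5/4) - 21/17 = -4*(-⅘) - 21/17 = 16/5 - 21/17 = 167/85 ≈ 1.9647)
(-22*36)*b = -22*36*(167/85) = -792*167/85 = -132264/85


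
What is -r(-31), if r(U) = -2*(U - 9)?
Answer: -80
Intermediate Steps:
r(U) = 18 - 2*U (r(U) = -2*(-9 + U) = 18 - 2*U)
-r(-31) = -(18 - 2*(-31)) = -(18 + 62) = -1*80 = -80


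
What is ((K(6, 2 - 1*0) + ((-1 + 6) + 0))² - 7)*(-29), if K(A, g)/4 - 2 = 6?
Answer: -39498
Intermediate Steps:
K(A, g) = 32 (K(A, g) = 8 + 4*6 = 8 + 24 = 32)
((K(6, 2 - 1*0) + ((-1 + 6) + 0))² - 7)*(-29) = ((32 + ((-1 + 6) + 0))² - 7)*(-29) = ((32 + (5 + 0))² - 7)*(-29) = ((32 + 5)² - 7)*(-29) = (37² - 7)*(-29) = (1369 - 7)*(-29) = 1362*(-29) = -39498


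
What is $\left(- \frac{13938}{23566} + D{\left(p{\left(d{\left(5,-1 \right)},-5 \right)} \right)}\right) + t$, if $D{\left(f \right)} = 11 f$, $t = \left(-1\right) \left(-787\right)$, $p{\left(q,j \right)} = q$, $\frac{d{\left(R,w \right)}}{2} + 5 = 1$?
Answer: $\frac{8229348}{11783} \approx 698.41$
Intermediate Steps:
$d{\left(R,w \right)} = -8$ ($d{\left(R,w \right)} = -10 + 2 \cdot 1 = -10 + 2 = -8$)
$t = 787$
$\left(- \frac{13938}{23566} + D{\left(p{\left(d{\left(5,-1 \right)},-5 \right)} \right)}\right) + t = \left(- \frac{13938}{23566} + 11 \left(-8\right)\right) + 787 = \left(\left(-13938\right) \frac{1}{23566} - 88\right) + 787 = \left(- \frac{6969}{11783} - 88\right) + 787 = - \frac{1043873}{11783} + 787 = \frac{8229348}{11783}$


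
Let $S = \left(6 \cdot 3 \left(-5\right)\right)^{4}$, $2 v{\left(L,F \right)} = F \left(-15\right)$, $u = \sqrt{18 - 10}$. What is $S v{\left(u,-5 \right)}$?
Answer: $2460375000$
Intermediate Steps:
$u = 2 \sqrt{2}$ ($u = \sqrt{8} = 2 \sqrt{2} \approx 2.8284$)
$v{\left(L,F \right)} = - \frac{15 F}{2}$ ($v{\left(L,F \right)} = \frac{F \left(-15\right)}{2} = \frac{\left(-15\right) F}{2} = - \frac{15 F}{2}$)
$S = 65610000$ ($S = \left(18 \left(-5\right)\right)^{4} = \left(-90\right)^{4} = 65610000$)
$S v{\left(u,-5 \right)} = 65610000 \left(\left(- \frac{15}{2}\right) \left(-5\right)\right) = 65610000 \cdot \frac{75}{2} = 2460375000$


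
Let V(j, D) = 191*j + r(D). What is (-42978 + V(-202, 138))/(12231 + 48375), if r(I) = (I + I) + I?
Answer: -3121/2331 ≈ -1.3389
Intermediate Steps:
r(I) = 3*I (r(I) = 2*I + I = 3*I)
V(j, D) = 3*D + 191*j (V(j, D) = 191*j + 3*D = 3*D + 191*j)
(-42978 + V(-202, 138))/(12231 + 48375) = (-42978 + (3*138 + 191*(-202)))/(12231 + 48375) = (-42978 + (414 - 38582))/60606 = (-42978 - 38168)*(1/60606) = -81146*1/60606 = -3121/2331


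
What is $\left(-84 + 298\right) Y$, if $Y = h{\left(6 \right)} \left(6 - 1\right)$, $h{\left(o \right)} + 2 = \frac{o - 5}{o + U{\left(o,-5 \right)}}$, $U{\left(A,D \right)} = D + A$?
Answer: $- \frac{13910}{7} \approx -1987.1$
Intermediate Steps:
$U{\left(A,D \right)} = A + D$
$h{\left(o \right)} = -2 + \frac{-5 + o}{-5 + 2 o}$ ($h{\left(o \right)} = -2 + \frac{o - 5}{o + \left(o - 5\right)} = -2 + \frac{-5 + o}{o + \left(-5 + o\right)} = -2 + \frac{-5 + o}{-5 + 2 o}$)
$Y = - \frac{65}{7}$ ($Y = \frac{5 - 18}{-5 + 2 \cdot 6} \left(6 - 1\right) = \frac{5 - 18}{-5 + 12} \cdot 5 = \frac{1}{7} \left(-13\right) 5 = \left(- \frac{13}{7}\right) 5 = - \frac{65}{7} \approx -9.2857$)
$\left(-84 + 298\right) Y = \left(-84 + 298\right) \left(- \frac{65}{7}\right) = 214 \left(- \frac{65}{7}\right) = - \frac{13910}{7}$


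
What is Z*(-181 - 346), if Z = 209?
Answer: -110143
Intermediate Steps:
Z*(-181 - 346) = 209*(-181 - 346) = 209*(-527) = -110143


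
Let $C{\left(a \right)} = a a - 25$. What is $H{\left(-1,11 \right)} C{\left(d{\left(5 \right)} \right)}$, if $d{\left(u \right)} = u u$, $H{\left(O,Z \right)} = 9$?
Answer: $5400$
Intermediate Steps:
$d{\left(u \right)} = u^{2}$
$C{\left(a \right)} = -25 + a^{2}$ ($C{\left(a \right)} = a^{2} - 25 = -25 + a^{2}$)
$H{\left(-1,11 \right)} C{\left(d{\left(5 \right)} \right)} = 9 \left(-25 + \left(5^{2}\right)^{2}\right) = 9 \left(-25 + 25^{2}\right) = 9 \left(-25 + 625\right) = 9 \cdot 600 = 5400$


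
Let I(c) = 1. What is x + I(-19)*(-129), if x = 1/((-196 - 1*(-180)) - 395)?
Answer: -53020/411 ≈ -129.00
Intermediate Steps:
x = -1/411 (x = 1/((-196 + 180) - 395) = 1/(-16 - 395) = 1/(-411) = -1/411 ≈ -0.0024331)
x + I(-19)*(-129) = -1/411 + 1*(-129) = -1/411 - 129 = -53020/411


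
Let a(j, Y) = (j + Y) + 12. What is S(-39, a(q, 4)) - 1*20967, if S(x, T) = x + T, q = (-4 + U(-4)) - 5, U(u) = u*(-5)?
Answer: -20979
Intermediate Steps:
U(u) = -5*u
q = 11 (q = (-4 - 5*(-4)) - 5 = (-4 + 20) - 5 = 16 - 5 = 11)
a(j, Y) = 12 + Y + j (a(j, Y) = (Y + j) + 12 = 12 + Y + j)
S(x, T) = T + x
S(-39, a(q, 4)) - 1*20967 = ((12 + 4 + 11) - 39) - 1*20967 = (27 - 39) - 20967 = -12 - 20967 = -20979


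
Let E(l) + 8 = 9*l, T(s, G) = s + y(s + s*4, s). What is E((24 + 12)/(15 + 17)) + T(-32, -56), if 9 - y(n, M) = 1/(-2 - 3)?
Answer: -827/40 ≈ -20.675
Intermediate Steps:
y(n, M) = 46/5 (y(n, M) = 9 - 1/(-2 - 3) = 9 - 1/(-5) = 9 - 1*(-1/5) = 9 + 1/5 = 46/5)
T(s, G) = 46/5 + s (T(s, G) = s + 46/5 = 46/5 + s)
E(l) = -8 + 9*l
E((24 + 12)/(15 + 17)) + T(-32, -56) = (-8 + 9*((24 + 12)/(15 + 17))) + (46/5 - 32) = (-8 + 9*(36/32)) - 114/5 = (-8 + 9*(36*(1/32))) - 114/5 = (-8 + 9*(9/8)) - 114/5 = (-8 + 81/8) - 114/5 = 17/8 - 114/5 = -827/40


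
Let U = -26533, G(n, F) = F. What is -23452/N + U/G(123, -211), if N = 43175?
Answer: 103692173/828175 ≈ 125.21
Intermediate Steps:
-23452/N + U/G(123, -211) = -23452/43175 - 26533/(-211) = -23452*1/43175 - 26533*(-1/211) = -2132/3925 + 26533/211 = 103692173/828175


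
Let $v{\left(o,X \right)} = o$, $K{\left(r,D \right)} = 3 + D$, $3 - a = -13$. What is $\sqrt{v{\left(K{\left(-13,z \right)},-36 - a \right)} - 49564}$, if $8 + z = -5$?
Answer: $i \sqrt{49574} \approx 222.65 i$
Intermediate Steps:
$a = 16$ ($a = 3 - -13 = 3 + 13 = 16$)
$z = -13$ ($z = -8 - 5 = -13$)
$\sqrt{v{\left(K{\left(-13,z \right)},-36 - a \right)} - 49564} = \sqrt{\left(3 - 13\right) - 49564} = \sqrt{-10 - 49564} = \sqrt{-49574} = i \sqrt{49574}$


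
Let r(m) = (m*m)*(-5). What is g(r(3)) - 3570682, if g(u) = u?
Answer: -3570727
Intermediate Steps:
r(m) = -5*m² (r(m) = m²*(-5) = -5*m²)
g(r(3)) - 3570682 = -5*3² - 3570682 = -5*9 - 3570682 = -45 - 3570682 = -3570727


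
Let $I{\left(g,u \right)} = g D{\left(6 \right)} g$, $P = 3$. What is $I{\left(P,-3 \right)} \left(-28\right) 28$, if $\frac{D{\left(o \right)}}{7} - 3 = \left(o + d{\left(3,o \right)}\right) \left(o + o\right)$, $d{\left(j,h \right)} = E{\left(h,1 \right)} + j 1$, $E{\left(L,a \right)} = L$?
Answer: $-9038736$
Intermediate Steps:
$d{\left(j,h \right)} = h + j$ ($d{\left(j,h \right)} = h + j 1 = h + j$)
$D{\left(o \right)} = 21 + 14 o \left(3 + 2 o\right)$ ($D{\left(o \right)} = 21 + 7 \left(o + \left(o + 3\right)\right) \left(o + o\right) = 21 + 7 \left(o + \left(3 + o\right)\right) 2 o = 21 + 7 \left(3 + 2 o\right) 2 o = 21 + 7 \cdot 2 o \left(3 + 2 o\right) = 21 + 14 o \left(3 + 2 o\right)$)
$I{\left(g,u \right)} = 1281 g^{2}$ ($I{\left(g,u \right)} = g \left(21 + 28 \cdot 6^{2} + 42 \cdot 6\right) g = g \left(21 + 28 \cdot 36 + 252\right) g = g \left(21 + 1008 + 252\right) g = g 1281 g = 1281 g g = 1281 g^{2}$)
$I{\left(P,-3 \right)} \left(-28\right) 28 = 1281 \cdot 3^{2} \left(-28\right) 28 = 1281 \cdot 9 \left(-28\right) 28 = 11529 \left(-28\right) 28 = \left(-322812\right) 28 = -9038736$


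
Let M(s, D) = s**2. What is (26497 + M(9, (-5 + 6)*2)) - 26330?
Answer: 248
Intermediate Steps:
(26497 + M(9, (-5 + 6)*2)) - 26330 = (26497 + 9**2) - 26330 = (26497 + 81) - 26330 = 26578 - 26330 = 248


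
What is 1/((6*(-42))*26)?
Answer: -1/6552 ≈ -0.00015263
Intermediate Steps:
1/((6*(-42))*26) = 1/(-252*26) = 1/(-6552) = -1/6552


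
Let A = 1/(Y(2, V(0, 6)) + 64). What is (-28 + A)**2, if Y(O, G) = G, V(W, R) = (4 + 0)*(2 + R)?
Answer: 7219969/9216 ≈ 783.42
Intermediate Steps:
V(W, R) = 8 + 4*R (V(W, R) = 4*(2 + R) = 8 + 4*R)
A = 1/96 (A = 1/((8 + 4*6) + 64) = 1/((8 + 24) + 64) = 1/(32 + 64) = 1/96 ≈ 0.010417)
(-28 + A)**2 = (-28 + 1/96)**2 = (-2687/96)**2 = 7219969/9216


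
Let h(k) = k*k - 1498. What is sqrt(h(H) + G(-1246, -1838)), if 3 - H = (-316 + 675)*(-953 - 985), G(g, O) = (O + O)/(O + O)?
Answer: 2*sqrt(121015275882) ≈ 6.9575e+5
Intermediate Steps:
G(g, O) = 1 (G(g, O) = (2*O)/((2*O)) = (2*O)*(1/(2*O)) = 1)
H = 695745 (H = 3 - (-316 + 675)*(-953 - 985) = 3 - 359*(-1938) = 3 - 1*(-695742) = 3 + 695742 = 695745)
h(k) = -1498 + k**2 (h(k) = k**2 - 1498 = -1498 + k**2)
sqrt(h(H) + G(-1246, -1838)) = sqrt((-1498 + 695745**2) + 1) = sqrt((-1498 + 484061105025) + 1) = sqrt(484061103527 + 1) = sqrt(484061103528) = 2*sqrt(121015275882)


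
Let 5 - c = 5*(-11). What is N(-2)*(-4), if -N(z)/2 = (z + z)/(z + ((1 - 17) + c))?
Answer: -16/21 ≈ -0.76190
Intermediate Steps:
c = 60 (c = 5 - 5*(-11) = 5 - 1*(-55) = 5 + 55 = 60)
N(z) = -4*z/(44 + z) (N(z) = -2*(z + z)/(z + ((1 - 17) + 60)) = -2*2*z/(z + (-16 + 60)) = -2*2*z/(z + 44) = -2*2*z/(44 + z) = -4*z/(44 + z))
N(-2)*(-4) = -4*(-2)/(44 - 2)*(-4) = -4*(-2)/42*(-4) = -4*(-2)*1/42*(-4) = (4/21)*(-4) = -16/21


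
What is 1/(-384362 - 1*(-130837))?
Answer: -1/253525 ≈ -3.9444e-6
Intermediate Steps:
1/(-384362 - 1*(-130837)) = 1/(-384362 + 130837) = 1/(-253525) = -1/253525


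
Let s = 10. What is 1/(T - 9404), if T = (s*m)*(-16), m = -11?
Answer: -1/7644 ≈ -0.00013082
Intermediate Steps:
T = 1760 (T = (10*(-11))*(-16) = -110*(-16) = 1760)
1/(T - 9404) = 1/(1760 - 9404) = 1/(-7644) = -1/7644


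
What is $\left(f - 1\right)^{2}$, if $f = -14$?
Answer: $225$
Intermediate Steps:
$\left(f - 1\right)^{2} = \left(-14 - 1\right)^{2} = \left(-15\right)^{2} = 225$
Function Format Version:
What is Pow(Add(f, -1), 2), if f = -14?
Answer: 225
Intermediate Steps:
Pow(Add(f, -1), 2) = Pow(Add(-14, -1), 2) = Pow(-15, 2) = 225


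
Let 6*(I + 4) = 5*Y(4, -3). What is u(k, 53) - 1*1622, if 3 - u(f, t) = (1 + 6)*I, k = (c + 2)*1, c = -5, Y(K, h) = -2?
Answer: -4738/3 ≈ -1579.3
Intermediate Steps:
I = -17/3 (I = -4 + (5*(-2))/6 = -4 + (⅙)*(-10) = -4 - 5/3 = -17/3 ≈ -5.6667)
k = -3 (k = (-5 + 2)*1 = -3*1 = -3)
u(f, t) = 128/3 (u(f, t) = 3 - (1 + 6)*(-17)/3 = 3 - 7*(-17)/3 = 3 - 1*(-119/3) = 3 + 119/3 = 128/3)
u(k, 53) - 1*1622 = 128/3 - 1*1622 = 128/3 - 1622 = -4738/3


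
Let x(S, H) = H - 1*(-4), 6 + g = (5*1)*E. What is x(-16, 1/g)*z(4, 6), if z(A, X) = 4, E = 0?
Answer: 46/3 ≈ 15.333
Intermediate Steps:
g = -6 (g = -6 + (5*1)*0 = -6 + 5*0 = -6 + 0 = -6)
x(S, H) = 4 + H (x(S, H) = H + 4 = 4 + H)
x(-16, 1/g)*z(4, 6) = (4 + 1/(-6))*4 = (4 - ⅙)*4 = (23/6)*4 = 46/3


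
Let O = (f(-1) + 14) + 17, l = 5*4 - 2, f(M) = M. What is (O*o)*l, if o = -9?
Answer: -4860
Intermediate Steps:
l = 18 (l = 20 - 2 = 18)
O = 30 (O = (-1 + 14) + 17 = 13 + 17 = 30)
(O*o)*l = (30*(-9))*18 = -270*18 = -4860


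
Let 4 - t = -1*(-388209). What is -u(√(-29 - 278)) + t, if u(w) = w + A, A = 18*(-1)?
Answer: -388187 - I*√307 ≈ -3.8819e+5 - 17.521*I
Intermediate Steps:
A = -18
t = -388205 (t = 4 - (-1)*(-388209) = 4 - 1*388209 = 4 - 388209 = -388205)
u(w) = -18 + w (u(w) = w - 18 = -18 + w)
-u(√(-29 - 278)) + t = -(-18 + √(-29 - 278)) - 388205 = -(-18 + √(-307)) - 388205 = -(-18 + I*√307) - 388205 = (18 - I*√307) - 388205 = -388187 - I*√307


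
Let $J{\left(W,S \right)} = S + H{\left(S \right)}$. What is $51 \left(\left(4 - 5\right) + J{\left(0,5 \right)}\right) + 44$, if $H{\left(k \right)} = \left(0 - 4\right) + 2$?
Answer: $146$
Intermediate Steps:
$H{\left(k \right)} = -2$ ($H{\left(k \right)} = -4 + 2 = -2$)
$J{\left(W,S \right)} = -2 + S$ ($J{\left(W,S \right)} = S - 2 = -2 + S$)
$51 \left(\left(4 - 5\right) + J{\left(0,5 \right)}\right) + 44 = 51 \left(\left(4 - 5\right) + \left(-2 + 5\right)\right) + 44 = 51 \left(-1 + 3\right) + 44 = 51 \cdot 2 + 44 = 102 + 44 = 146$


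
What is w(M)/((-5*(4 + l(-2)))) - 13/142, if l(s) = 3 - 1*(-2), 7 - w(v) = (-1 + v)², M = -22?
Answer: 8171/710 ≈ 11.508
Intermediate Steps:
w(v) = 7 - (-1 + v)²
l(s) = 5 (l(s) = 3 + 2 = 5)
w(M)/((-5*(4 + l(-2)))) - 13/142 = (7 - (-1 - 22)²)/((-5*(4 + 5))) - 13/142 = (7 - 1*(-23)²)/((-5*9)) - 13*1/142 = (7 - 1*529)/(-45) - 13/142 = (7 - 529)*(-1/45) - 13/142 = -522*(-1/45) - 13/142 = 58/5 - 13/142 = 8171/710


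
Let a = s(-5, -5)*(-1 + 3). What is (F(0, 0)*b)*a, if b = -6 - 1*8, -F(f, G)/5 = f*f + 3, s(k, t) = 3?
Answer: 1260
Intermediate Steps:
F(f, G) = -15 - 5*f² (F(f, G) = -5*(f*f + 3) = -5*(f² + 3) = -5*(3 + f²) = -15 - 5*f²)
b = -14 (b = -6 - 8 = -14)
a = 6 (a = 3*(-1 + 3) = 3*2 = 6)
(F(0, 0)*b)*a = ((-15 - 5*0²)*(-14))*6 = ((-15 - 5*0)*(-14))*6 = ((-15 + 0)*(-14))*6 = -15*(-14)*6 = 210*6 = 1260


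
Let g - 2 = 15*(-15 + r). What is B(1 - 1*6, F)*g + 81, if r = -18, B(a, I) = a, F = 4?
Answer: 2546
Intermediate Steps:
g = -493 (g = 2 + 15*(-15 - 18) = 2 + 15*(-33) = 2 - 495 = -493)
B(1 - 1*6, F)*g + 81 = (1 - 1*6)*(-493) + 81 = (1 - 6)*(-493) + 81 = -5*(-493) + 81 = 2465 + 81 = 2546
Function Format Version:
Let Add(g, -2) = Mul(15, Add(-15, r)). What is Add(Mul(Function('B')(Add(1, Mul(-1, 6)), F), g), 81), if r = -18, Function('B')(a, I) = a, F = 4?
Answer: 2546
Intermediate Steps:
g = -493 (g = Add(2, Mul(15, Add(-15, -18))) = Add(2, Mul(15, -33)) = Add(2, -495) = -493)
Add(Mul(Function('B')(Add(1, Mul(-1, 6)), F), g), 81) = Add(Mul(Add(1, Mul(-1, 6)), -493), 81) = Add(Mul(Add(1, -6), -493), 81) = Add(Mul(-5, -493), 81) = Add(2465, 81) = 2546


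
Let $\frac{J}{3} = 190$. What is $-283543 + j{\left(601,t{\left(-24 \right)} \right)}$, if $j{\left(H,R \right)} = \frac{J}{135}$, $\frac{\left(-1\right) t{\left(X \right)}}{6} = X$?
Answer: $- \frac{2551849}{9} \approx -2.8354 \cdot 10^{5}$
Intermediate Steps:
$J = 570$ ($J = 3 \cdot 190 = 570$)
$t{\left(X \right)} = - 6 X$
$j{\left(H,R \right)} = \frac{38}{9}$ ($j{\left(H,R \right)} = \frac{570}{135} = 570 \cdot \frac{1}{135} = \frac{38}{9}$)
$-283543 + j{\left(601,t{\left(-24 \right)} \right)} = -283543 + \frac{38}{9} = - \frac{2551849}{9}$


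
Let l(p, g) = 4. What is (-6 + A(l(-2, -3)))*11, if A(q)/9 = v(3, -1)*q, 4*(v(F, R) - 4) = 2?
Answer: 1716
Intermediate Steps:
v(F, R) = 9/2 (v(F, R) = 4 + (¼)*2 = 4 + ½ = 9/2)
A(q) = 81*q/2 (A(q) = 9*(9*q/2) = 81*q/2)
(-6 + A(l(-2, -3)))*11 = (-6 + (81/2)*4)*11 = (-6 + 162)*11 = 156*11 = 1716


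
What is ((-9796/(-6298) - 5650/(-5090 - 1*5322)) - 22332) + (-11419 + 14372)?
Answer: -317659001113/16393694 ≈ -19377.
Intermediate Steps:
((-9796/(-6298) - 5650/(-5090 - 1*5322)) - 22332) + (-11419 + 14372) = ((-9796*(-1/6298) - 5650/(-5090 - 5322)) - 22332) + 2953 = ((4898/3149 - 5650/(-10412)) - 22332) + 2953 = ((4898/3149 - 5650*(-1/10412)) - 22332) + 2953 = ((4898/3149 + 2825/5206) - 22332) + 2953 = (34394913/16393694 - 22332) + 2953 = -366069579495/16393694 + 2953 = -317659001113/16393694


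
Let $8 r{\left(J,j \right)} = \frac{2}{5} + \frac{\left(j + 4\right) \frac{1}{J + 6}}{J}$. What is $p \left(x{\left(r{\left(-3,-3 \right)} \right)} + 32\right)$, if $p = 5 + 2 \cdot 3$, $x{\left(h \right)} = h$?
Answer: $\frac{126863}{360} \approx 352.4$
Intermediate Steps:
$r{\left(J,j \right)} = \frac{1}{20} + \frac{4 + j}{8 J \left(6 + J\right)}$ ($r{\left(J,j \right)} = \frac{\frac{2}{5} + \frac{\left(j + 4\right) \frac{1}{J + 6}}{J}}{8} = \frac{2 \cdot \frac{1}{5} + \frac{\left(4 + j\right) \frac{1}{6 + J}}{J}}{8} = \frac{\frac{2}{5} + \frac{\frac{1}{6 + J} \left(4 + j\right)}{J}}{8} = \frac{\frac{2}{5} + \frac{4 + j}{J \left(6 + J\right)}}{8} = \frac{1}{20} + \frac{4 + j}{8 J \left(6 + J\right)}$)
$p = 11$ ($p = 5 + 6 = 11$)
$p \left(x{\left(r{\left(-3,-3 \right)} \right)} + 32\right) = 11 \left(\frac{20 + 2 \left(-3\right)^{2} + 5 \left(-3\right) + 12 \left(-3\right)}{40 \left(-3\right) \left(6 - 3\right)} + 32\right) = 11 \left(\frac{1}{40} \left(- \frac{1}{3}\right) \frac{1}{3} \left(20 + 2 \cdot 9 - 15 - 36\right) + 32\right) = 11 \left(\frac{1}{40} \left(- \frac{1}{3}\right) \frac{1}{3} \left(20 + 18 - 15 - 36\right) + 32\right) = 11 \left(\frac{1}{40} \left(- \frac{1}{3}\right) \frac{1}{3} \left(-13\right) + 32\right) = 11 \left(\frac{13}{360} + 32\right) = 11 \cdot \frac{11533}{360} = \frac{126863}{360}$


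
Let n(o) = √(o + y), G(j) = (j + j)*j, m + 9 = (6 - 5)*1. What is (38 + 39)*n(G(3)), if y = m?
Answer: 77*√10 ≈ 243.50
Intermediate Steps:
m = -8 (m = -9 + (6 - 5)*1 = -9 + 1*1 = -9 + 1 = -8)
y = -8
G(j) = 2*j² (G(j) = (2*j)*j = 2*j²)
n(o) = √(-8 + o) (n(o) = √(o - 8) = √(-8 + o))
(38 + 39)*n(G(3)) = (38 + 39)*√(-8 + 2*3²) = 77*√(-8 + 2*9) = 77*√(-8 + 18) = 77*√10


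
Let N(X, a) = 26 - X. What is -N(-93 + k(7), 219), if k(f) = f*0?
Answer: -119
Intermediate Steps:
k(f) = 0
-N(-93 + k(7), 219) = -(26 - (-93 + 0)) = -(26 - 1*(-93)) = -(26 + 93) = -1*119 = -119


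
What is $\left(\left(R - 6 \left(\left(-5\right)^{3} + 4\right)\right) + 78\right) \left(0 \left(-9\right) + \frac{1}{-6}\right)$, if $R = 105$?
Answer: $- \frac{303}{2} \approx -151.5$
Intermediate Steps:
$\left(\left(R - 6 \left(\left(-5\right)^{3} + 4\right)\right) + 78\right) \left(0 \left(-9\right) + \frac{1}{-6}\right) = \left(\left(105 - 6 \left(\left(-5\right)^{3} + 4\right)\right) + 78\right) \left(0 \left(-9\right) + \frac{1}{-6}\right) = \left(\left(105 - 6 \left(-125 + 4\right)\right) + 78\right) \left(0 - \frac{1}{6}\right) = \left(\left(105 - 6 \left(-121\right)\right) + 78\right) \left(- \frac{1}{6}\right) = \left(\left(105 - -726\right) + 78\right) \left(- \frac{1}{6}\right) = \left(\left(105 + 726\right) + 78\right) \left(- \frac{1}{6}\right) = \left(831 + 78\right) \left(- \frac{1}{6}\right) = 909 \left(- \frac{1}{6}\right) = - \frac{303}{2}$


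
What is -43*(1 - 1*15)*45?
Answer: 27090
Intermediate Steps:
-43*(1 - 1*15)*45 = -43*(1 - 15)*45 = -43*(-14)*45 = 602*45 = 27090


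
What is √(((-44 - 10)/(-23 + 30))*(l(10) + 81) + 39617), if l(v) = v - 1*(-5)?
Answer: √1904945/7 ≈ 197.17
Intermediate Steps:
l(v) = 5 + v (l(v) = v + 5 = 5 + v)
√(((-44 - 10)/(-23 + 30))*(l(10) + 81) + 39617) = √(((-44 - 10)/(-23 + 30))*((5 + 10) + 81) + 39617) = √((-54/7)*(15 + 81) + 39617) = √(-54*⅐*96 + 39617) = √(-54/7*96 + 39617) = √(-5184/7 + 39617) = √(272135/7) = √1904945/7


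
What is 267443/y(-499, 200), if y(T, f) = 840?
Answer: 267443/840 ≈ 318.38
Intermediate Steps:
267443/y(-499, 200) = 267443/840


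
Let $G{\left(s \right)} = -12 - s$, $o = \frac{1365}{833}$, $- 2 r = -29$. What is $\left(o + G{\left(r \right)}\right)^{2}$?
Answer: $\frac{35010889}{56644} \approx 618.09$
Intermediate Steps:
$r = \frac{29}{2}$ ($r = \left(- \frac{1}{2}\right) \left(-29\right) = \frac{29}{2} \approx 14.5$)
$o = \frac{195}{119}$ ($o = 1365 \cdot \frac{1}{833} = \frac{195}{119} \approx 1.6387$)
$\left(o + G{\left(r \right)}\right)^{2} = \left(\frac{195}{119} - \frac{53}{2}\right)^{2} = \left(- \frac{5917}{238}\right)^{2} = \frac{35010889}{56644}$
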